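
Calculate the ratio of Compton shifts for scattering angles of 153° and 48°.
153° produces the larger shift by a factor of 5.715

Calculate both shifts using Δλ = λ_C(1 - cos θ):

For θ₁ = 48°:
Δλ₁ = 2.4263 × (1 - cos(48°))
Δλ₁ = 2.4263 × 0.3309
Δλ₁ = 0.8028 pm

For θ₂ = 153°:
Δλ₂ = 2.4263 × (1 - cos(153°))
Δλ₂ = 2.4263 × 1.8910
Δλ₂ = 4.5882 pm

The 153° angle produces the larger shift.
Ratio: 4.5882/0.8028 = 5.715

(Intermediate values are shown rounded; full precision is carried through to the final answer.)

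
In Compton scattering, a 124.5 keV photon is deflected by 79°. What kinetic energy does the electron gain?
20.5031 keV

By energy conservation: K_e = E_initial - E_final

First find the scattered photon energy:
Initial wavelength: λ = hc/E = 9.9586 pm
Compton shift: Δλ = λ_C(1 - cos(79°)) = 1.9633 pm
Final wavelength: λ' = 9.9586 + 1.9633 = 11.9219 pm
Final photon energy: E' = hc/λ' = 103.9969 keV

Electron kinetic energy:
K_e = E - E' = 124.5000 - 103.9969 = 20.5031 keV

(Intermediate values are shown rounded; full precision is carried through to the final answer.)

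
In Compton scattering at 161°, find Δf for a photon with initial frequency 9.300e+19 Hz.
5.526e+19 Hz (decrease)

Convert frequency to wavelength (c = 299792458 m/s):
λ₀ = c/f₀ = 299792458/9.300e+19 = 3.2235748e-12 m = 3.2236 pm

Calculate Compton shift:
Δλ = λ_C(1 - cos(161°)) = 4.7204 pm

Final wavelength:
λ' = λ₀ + Δλ = 3.2236 + 4.7204 = 7.9440 pm

Final frequency:
f' = c/λ' = 299792458/7.9440065e-12 = 3.7738194e+19 Hz

Frequency shift (decrease):
Δf = f₀ - f' = 9.300e+19 - 3.7738194e+19 = 5.526e+19 Hz

(Intermediate values are shown rounded; full precision is carried through to the final answer.)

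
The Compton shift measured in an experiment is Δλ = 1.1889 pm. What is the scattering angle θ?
59.34°

From the Compton formula Δλ = λ_C(1 - cos θ), we can solve for θ:

cos θ = 1 - Δλ/λ_C

Given:
- Δλ = 1.1889 pm
- λ_C = h/(m_e·c) ≈ 2.42631024 pm

cos θ = 1 - 1.1889/2.42631024
cos θ = 1 - 0.490003
cos θ = 0.509997

θ = arccos(0.509997)
θ = 59.34°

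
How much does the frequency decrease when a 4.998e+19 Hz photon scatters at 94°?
1.510e+19 Hz (decrease)

Convert frequency to wavelength (c = 299792458 m/s):
λ₀ = c/f₀ = 299792458/4.998e+19 = 5.9982485e-12 m = 5.9982 pm

Calculate Compton shift:
Δλ = λ_C(1 - cos(94°)) = 2.5956 pm

Final wavelength:
λ' = λ₀ + Δλ = 5.9982 + 2.5956 = 8.5938 pm

Final frequency:
f' = c/λ' = 299792458/8.5938095e-12 = 3.4884699e+19 Hz

Frequency shift (decrease):
Δf = f₀ - f' = 4.998e+19 - 3.4884699e+19 = 1.510e+19 Hz

(Intermediate values are shown rounded; full precision is carried through to the final answer.)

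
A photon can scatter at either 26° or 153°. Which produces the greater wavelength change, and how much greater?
153° produces the larger shift by a factor of 18.685

Calculate both shifts using Δλ = λ_C(1 - cos θ):

For θ₁ = 26°:
Δλ₁ = 2.4263 × (1 - cos(26°))
Δλ₁ = 2.4263 × 0.1012
Δλ₁ = 0.2456 pm

For θ₂ = 153°:
Δλ₂ = 2.4263 × (1 - cos(153°))
Δλ₂ = 2.4263 × 1.8910
Δλ₂ = 4.5882 pm

The 153° angle produces the larger shift.
Ratio: 4.5882/0.2456 = 18.685

(Intermediate values are shown rounded; full precision is carried through to the final answer.)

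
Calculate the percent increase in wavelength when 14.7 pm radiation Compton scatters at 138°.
28.7715%

Calculate the Compton shift:
Δλ = λ_C(1 - cos(138°))
Δλ = 2.4263 × (1 - cos(138°))
Δλ = 2.4263 × 1.7431
Δλ = 4.2294 pm

Percentage change:
(Δλ/λ₀) × 100 = (4.2294/14.7) × 100
= 28.7715%

(Intermediate values are shown rounded; full precision is carried through to the final answer.)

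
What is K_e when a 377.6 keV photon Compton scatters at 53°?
85.8450 keV

By energy conservation: K_e = E_initial - E_final

First find the scattered photon energy:
Initial wavelength: λ = hc/E = 3.2835 pm
Compton shift: Δλ = λ_C(1 - cos(53°)) = 0.9661 pm
Final wavelength: λ' = 3.2835 + 0.9661 = 4.2496 pm
Final photon energy: E' = hc/λ' = 291.7550 keV

Electron kinetic energy:
K_e = E - E' = 377.6000 - 291.7550 = 85.8450 keV

(Intermediate values are shown rounded; full precision is carried through to the final answer.)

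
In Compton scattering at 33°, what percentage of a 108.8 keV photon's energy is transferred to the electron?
0.0332 (or 3.32%)

Calculate initial and final photon energies:

Initial: E₀ = 108.8 keV → λ₀ = 11.3956 pm
Compton shift: Δλ = 0.3914 pm
Final wavelength: λ' = 11.7870 pm
Final energy: E' = 105.1869 keV

Fractional energy loss:
(E₀ - E')/E₀ = (108.8000 - 105.1869)/108.8000
= 3.6131/108.8000
= 0.0332
= 3.32%

(Intermediate values are shown rounded; full precision is carried through to the final answer.)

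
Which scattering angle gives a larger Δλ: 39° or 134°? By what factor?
134° produces the larger shift by a factor of 7.604

Calculate both shifts using Δλ = λ_C(1 - cos θ):

For θ₁ = 39°:
Δλ₁ = 2.4263 × (1 - cos(39°))
Δλ₁ = 2.4263 × 0.2229
Δλ₁ = 0.5407 pm

For θ₂ = 134°:
Δλ₂ = 2.4263 × (1 - cos(134°))
Δλ₂ = 2.4263 × 1.6947
Δλ₂ = 4.1118 pm

The 134° angle produces the larger shift.
Ratio: 4.1118/0.5407 = 7.604

(Intermediate values are shown rounded; full precision is carried through to the final answer.)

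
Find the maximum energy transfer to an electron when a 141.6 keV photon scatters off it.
50.4925 keV

Maximum energy transfer occurs at θ = 180° (backscattering).

Initial photon: E₀ = 141.6 keV → λ₀ = 8.7559 pm

Maximum Compton shift (at 180°):
Δλ_max = 2λ_C = 2 × 2.4263 = 4.8526 pm

Final wavelength:
λ' = 8.7559 + 4.8526 = 13.6086 pm

Minimum photon energy (maximum energy to electron):
E'_min = hc/λ' = 91.1075 keV

Maximum electron kinetic energy:
K_max = E₀ - E'_min = 141.6000 - 91.1075 = 50.4925 keV

(Intermediate values are shown rounded; full precision is carried through to the final answer.)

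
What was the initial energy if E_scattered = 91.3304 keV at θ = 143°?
134.6001 keV

Convert final energy to wavelength (hc ≈ 1239.842 keV·pm):
λ' = hc/E' = 1239.842 / 91.3304 = 13.5753 pm

Calculate the Compton shift:
Δλ = λ_C(1 - cos(143°))
Δλ = 2.4263 × (1 - cos(143°))
Δλ = 4.3640 pm

Initial wavelength:
λ = λ' - Δλ = 13.5753 - 4.3640 = 9.2113 pm

Initial energy:
E = hc/λ = 1239.842 / 9.2113 = 134.6001 keV

(Intermediate values are shown rounded; full precision is carried through to the final answer.)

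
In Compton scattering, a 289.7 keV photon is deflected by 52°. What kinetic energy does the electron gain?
51.8301 keV

By energy conservation: K_e = E_initial - E_final

First find the scattered photon energy:
Initial wavelength: λ = hc/E = 4.2797 pm
Compton shift: Δλ = λ_C(1 - cos(52°)) = 0.9325 pm
Final wavelength: λ' = 4.2797 + 0.9325 = 5.2123 pm
Final photon energy: E' = hc/λ' = 237.8699 keV

Electron kinetic energy:
K_e = E - E' = 289.7000 - 237.8699 = 51.8301 keV

(Intermediate values are shown rounded; full precision is carried through to the final answer.)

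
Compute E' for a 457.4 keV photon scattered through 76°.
272.4950 keV

First convert energy to wavelength:
λ = hc/E, with hc ≈ 1239.842 keV·pm (i.e. 1239.842 eV·nm)

For E = 457.4 keV = 457400 eV:
λ = 1239.842 keV·pm / 457.4 keV
λ = 2.7106 pm

Calculate the Compton shift:
Δλ = λ_C(1 - cos(76°)) = 2.4263 × 0.7581
Δλ = 1.8393 pm

Final wavelength:
λ' = 2.7106 + 1.8393 = 4.5500 pm

Final energy:
E' = hc/λ' = 1239.842 / 4.5500 = 272.4950 keV

(Intermediate values are shown rounded; full precision is carried through to the final answer.)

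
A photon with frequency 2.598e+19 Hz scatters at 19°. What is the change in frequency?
2.942e+17 Hz (decrease)

Convert frequency to wavelength (c = 299792458 m/s):
λ₀ = c/f₀ = 299792458/2.598e+19 = 1.1539356e-11 m = 11.5394 pm

Calculate Compton shift:
Δλ = λ_C(1 - cos(19°)) = 0.1322 pm

Final wavelength:
λ' = λ₀ + Δλ = 11.5394 + 0.1322 = 11.6715 pm

Final frequency:
f' = c/λ' = 299792458/1.1671544e-11 = 2.5685757e+19 Hz

Frequency shift (decrease):
Δf = f₀ - f' = 2.598e+19 - 2.5685757e+19 = 2.942e+17 Hz

(Intermediate values are shown rounded; full precision is carried through to the final answer.)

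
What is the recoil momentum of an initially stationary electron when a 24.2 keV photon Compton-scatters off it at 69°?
1.4438e-23 kg·m/s

The electron is initially at rest, so by conservation of momentum:
p⃗_e = p⃗₀ − p⃗'  (incident photon momentum minus scattered photon momentum)

Photon momentum magnitudes (p = h/λ = E/c):
λ₀ = hc/E₀ = 51.2331 pm → p₀ = h/λ₀ = 1.2933e-23 kg·m/s
Δλ = λ_C(1 − cos 69°) = 1.5568 pm
λ' = 52.7899 pm → p' = h/λ' = 1.2552e-23 kg·m/s

The scattered photon makes angle θ = 69° with the incident direction, so by the law of cosines:
|p⃗_e|² = p₀² + p'² − 2p₀p'cos θ
|p⃗_e|² = (1.2933e-23)² + (1.2552e-23)² − 2·1.2933e-23·1.2552e-23·cos(69°)
|p⃗_e| = 1.4438e-23 kg·m/s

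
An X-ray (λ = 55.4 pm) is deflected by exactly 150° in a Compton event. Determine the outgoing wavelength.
59.9276 pm

Using the Compton formula: λ' = λ + λ_C(1 − cos θ)

For θ = 150°, cos θ = -√3/2 (exact) ≈ -0.8660, so:
1 − cos 150° = 1 − (-√3/2) ≈ 1.8660

Δλ = λ_C × 1.8660 = 2.4263 × 1.8660 = 4.5276 pm

λ' = 55.4 + 4.5276 = 59.9276 pm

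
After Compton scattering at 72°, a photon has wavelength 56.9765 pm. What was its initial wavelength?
55.3000 pm

From λ' = λ + Δλ, we have λ = λ' - Δλ

First calculate the Compton shift:
Δλ = λ_C(1 - cos θ)
Δλ = 2.4263 × (1 - cos(72°))
Δλ = 2.4263 × 0.6910
Δλ = 1.6765 pm

Initial wavelength:
λ = λ' - Δλ
λ = 56.9765 - 1.6765
λ = 55.3000 pm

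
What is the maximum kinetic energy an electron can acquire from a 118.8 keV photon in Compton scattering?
37.7063 keV

Maximum energy transfer occurs at θ = 180° (backscattering).

Initial photon: E₀ = 118.8 keV → λ₀ = 10.4364 pm

Maximum Compton shift (at 180°):
Δλ_max = 2λ_C = 2 × 2.4263 = 4.8526 pm

Final wavelength:
λ' = 10.4364 + 4.8526 = 15.2890 pm

Minimum photon energy (maximum energy to electron):
E'_min = hc/λ' = 81.0937 keV

Maximum electron kinetic energy:
K_max = E₀ - E'_min = 118.8000 - 81.0937 = 37.7063 keV

(Intermediate values are shown rounded; full precision is carried through to the final answer.)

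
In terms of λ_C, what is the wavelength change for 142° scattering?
1.7880 λ_C

The Compton shift formula is:
Δλ = λ_C(1 - cos θ)

Dividing both sides by λ_C:
Δλ/λ_C = 1 - cos θ

For θ = 142°:
Δλ/λ_C = 1 - cos(142°)
Δλ/λ_C = 1 - -0.7880
Δλ/λ_C = 1.7880

This means the shift is 1.7880 × λ_C = 4.3383 pm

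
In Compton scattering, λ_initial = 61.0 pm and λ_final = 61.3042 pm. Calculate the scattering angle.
29.00°

First find the wavelength shift:
Δλ = λ' - λ = 61.3042 - 61.0 = 0.3042 pm

Using Δλ = λ_C(1 - cos θ), with λ_C = h/(m_e·c) ≈ 2.42631024 pm:
cos θ = 1 - Δλ/λ_C
cos θ = 1 - 0.3042/2.42631024
cos θ = 0.874624

θ = arccos(0.874624)
θ = 29.00°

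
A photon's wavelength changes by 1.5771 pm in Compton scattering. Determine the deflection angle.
69.51°

From the Compton formula Δλ = λ_C(1 - cos θ), we can solve for θ:

cos θ = 1 - Δλ/λ_C

Given:
- Δλ = 1.5771 pm
- λ_C = h/(m_e·c) ≈ 2.42631024 pm

cos θ = 1 - 1.5771/2.42631024
cos θ = 1 - 0.649999
cos θ = 0.350001

θ = arccos(0.350001)
θ = 69.51°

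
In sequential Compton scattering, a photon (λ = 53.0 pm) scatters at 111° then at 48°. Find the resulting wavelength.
57.0986 pm

Apply Compton shift twice:

First scattering at θ₁ = 111°:
Δλ₁ = λ_C(1 - cos(111°))
Δλ₁ = 2.4263 × 1.3584
Δλ₁ = 3.2958 pm

After first scattering:
λ₁ = 53.0 + 3.2958 = 56.2958 pm

Second scattering at θ₂ = 48°:
Δλ₂ = λ_C(1 - cos(48°))
Δλ₂ = 2.4263 × 0.3309
Δλ₂ = 0.8028 pm

Final wavelength:
λ₂ = 56.2958 + 0.8028 = 57.0986 pm

Total shift: Δλ_total = 3.2958 + 0.8028 = 4.0986 pm

(Intermediate values are shown rounded; full precision is carried through to the final answer.)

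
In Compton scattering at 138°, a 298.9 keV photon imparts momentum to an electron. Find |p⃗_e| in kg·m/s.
2.2484e-22 kg·m/s

The electron is initially at rest, so by conservation of momentum:
p⃗_e = p⃗₀ − p⃗'  (incident photon momentum minus scattered photon momentum)

Photon momentum magnitudes (p = h/λ = E/c):
λ₀ = hc/E₀ = 4.1480 pm → p₀ = h/λ₀ = 1.5974e-22 kg·m/s
Δλ = λ_C(1 − cos 138°) = 4.2294 pm
λ' = 8.3774 pm → p' = h/λ' = 7.9094e-23 kg·m/s

The scattered photon makes angle θ = 138° with the incident direction, so by the law of cosines:
|p⃗_e|² = p₀² + p'² − 2p₀p'cos θ
|p⃗_e|² = (1.5974e-22)² + (7.9094e-23)² − 2·1.5974e-22·7.9094e-23·cos(138°)
|p⃗_e| = 2.2484e-22 kg·m/s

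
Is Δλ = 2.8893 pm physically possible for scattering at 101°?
Yes, consistent

Calculate the expected shift for θ = 101°:

Δλ_expected = λ_C(1 - cos(101°))
Δλ_expected = 2.4263 × (1 - cos(101°))
Δλ_expected = 2.4263 × 1.1908
Δλ_expected = 2.8893 pm

Given shift: 2.8893 pm
Expected shift: 2.8893 pm
Difference: 0.0000 pm

The values match. This is consistent with Compton scattering at the stated angle.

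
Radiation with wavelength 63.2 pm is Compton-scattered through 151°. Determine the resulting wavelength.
67.7484 pm

Using the Compton scattering formula:
λ' = λ + Δλ = λ + λ_C(1 - cos θ)

Given:
- Initial wavelength λ = 63.2 pm
- Scattering angle θ = 151°
- Compton wavelength λ_C ≈ 2.4263 pm

Calculate the shift:
Δλ = 2.4263 × (1 - cos(151°))
Δλ = 2.4263 × 1.8746
Δλ = 4.5484 pm

Final wavelength:
λ' = 63.2 + 4.5484 = 67.7484 pm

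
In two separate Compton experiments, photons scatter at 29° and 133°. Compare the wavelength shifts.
133° produces the larger shift by a factor of 13.415

Calculate both shifts using Δλ = λ_C(1 - cos θ):

For θ₁ = 29°:
Δλ₁ = 2.4263 × (1 - cos(29°))
Δλ₁ = 2.4263 × 0.1254
Δλ₁ = 0.3042 pm

For θ₂ = 133°:
Δλ₂ = 2.4263 × (1 - cos(133°))
Δλ₂ = 2.4263 × 1.6820
Δλ₂ = 4.0810 pm

The 133° angle produces the larger shift.
Ratio: 4.0810/0.3042 = 13.415

(Intermediate values are shown rounded; full precision is carried through to the final answer.)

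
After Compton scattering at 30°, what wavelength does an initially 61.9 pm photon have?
62.2251 pm

Using the Compton formula: λ' = λ + λ_C(1 − cos θ)

For θ = 30°, cos θ = √3/2 (exact) ≈ 0.8660, so:
1 − cos 30° = 1 − (√3/2) ≈ 0.1340

Δλ = λ_C × 0.1340 = 2.4263 × 0.1340 = 0.3251 pm

λ' = 61.9 + 0.3251 = 62.2251 pm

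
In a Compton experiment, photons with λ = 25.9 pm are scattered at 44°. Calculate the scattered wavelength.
26.5810 pm

Using the Compton scattering formula:
λ' = λ + Δλ = λ + λ_C(1 - cos θ)

Given:
- Initial wavelength λ = 25.9 pm
- Scattering angle θ = 44°
- Compton wavelength λ_C ≈ 2.4263 pm

Calculate the shift:
Δλ = 2.4263 × (1 - cos(44°))
Δλ = 2.4263 × 0.2807
Δλ = 0.6810 pm

Final wavelength:
λ' = 25.9 + 0.6810 = 26.5810 pm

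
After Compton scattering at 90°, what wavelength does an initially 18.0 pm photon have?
20.4263 pm

Using the Compton formula: λ' = λ + λ_C(1 − cos θ)

For θ = 90°, cos θ = 0 (exact) = 0.0000, so:
1 − cos 90° = 1 − (0) = 1.0000

Δλ = λ_C × 1.0000 = 2.4263 × 1.0000 = 2.4263 pm

λ' = 18.0 + 2.4263 = 20.4263 pm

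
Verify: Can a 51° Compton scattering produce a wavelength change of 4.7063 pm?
No, inconsistent

Calculate the expected shift for θ = 51°:

Δλ_expected = λ_C(1 - cos(51°))
Δλ_expected = 2.4263 × (1 - cos(51°))
Δλ_expected = 2.4263 × 0.3707
Δλ_expected = 0.8994 pm

Given shift: 4.7063 pm
Expected shift: 0.8994 pm
Difference: 3.8069 pm

The values do not match. The given shift corresponds to θ ≈ 160.0°, not 51°.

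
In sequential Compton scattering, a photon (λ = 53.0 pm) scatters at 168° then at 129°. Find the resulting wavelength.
61.7528 pm

Apply Compton shift twice:

First scattering at θ₁ = 168°:
Δλ₁ = λ_C(1 - cos(168°))
Δλ₁ = 2.4263 × 1.9781
Δλ₁ = 4.7996 pm

After first scattering:
λ₁ = 53.0 + 4.7996 = 57.7996 pm

Second scattering at θ₂ = 129°:
Δλ₂ = λ_C(1 - cos(129°))
Δλ₂ = 2.4263 × 1.6293
Δλ₂ = 3.9532 pm

Final wavelength:
λ₂ = 57.7996 + 3.9532 = 61.7528 pm

Total shift: Δλ_total = 4.7996 + 3.9532 = 8.7528 pm

(Intermediate values are shown rounded; full precision is carried through to the final answer.)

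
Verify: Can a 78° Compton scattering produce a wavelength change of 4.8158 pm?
No, inconsistent

Calculate the expected shift for θ = 78°:

Δλ_expected = λ_C(1 - cos(78°))
Δλ_expected = 2.4263 × (1 - cos(78°))
Δλ_expected = 2.4263 × 0.7921
Δλ_expected = 1.9219 pm

Given shift: 4.8158 pm
Expected shift: 1.9219 pm
Difference: 2.8939 pm

The values do not match. The given shift corresponds to θ ≈ 170.0°, not 78°.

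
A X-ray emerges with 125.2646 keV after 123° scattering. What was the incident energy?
201.6000 keV

Convert final energy to wavelength (hc ≈ 1239.842 keV·pm):
λ' = hc/E' = 1239.842 / 125.2646 = 9.8978 pm

Calculate the Compton shift:
Δλ = λ_C(1 - cos(123°))
Δλ = 2.4263 × (1 - cos(123°))
Δλ = 3.7478 pm

Initial wavelength:
λ = λ' - Δλ = 9.8978 - 3.7478 = 6.1500 pm

Initial energy:
E = hc/λ = 1239.842 / 6.1500 = 201.6000 keV

(Intermediate values are shown rounded; full precision is carried through to the final answer.)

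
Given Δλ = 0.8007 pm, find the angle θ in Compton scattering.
47.93°

From the Compton formula Δλ = λ_C(1 - cos θ), we can solve for θ:

cos θ = 1 - Δλ/λ_C

Given:
- Δλ = 0.8007 pm
- λ_C = h/(m_e·c) ≈ 2.42631024 pm

cos θ = 1 - 0.8007/2.42631024
cos θ = 1 - 0.330007
cos θ = 0.669993

θ = arccos(0.669993)
θ = 47.93°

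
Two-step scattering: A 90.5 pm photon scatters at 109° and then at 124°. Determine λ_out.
97.4993 pm

Apply Compton shift twice:

First scattering at θ₁ = 109°:
Δλ₁ = λ_C(1 - cos(109°))
Δλ₁ = 2.4263 × 1.3256
Δλ₁ = 3.2162 pm

After first scattering:
λ₁ = 90.5 + 3.2162 = 93.7162 pm

Second scattering at θ₂ = 124°:
Δλ₂ = λ_C(1 - cos(124°))
Δλ₂ = 2.4263 × 1.5592
Δλ₂ = 3.7831 pm

Final wavelength:
λ₂ = 93.7162 + 3.7831 = 97.4993 pm

Total shift: Δλ_total = 3.2162 + 3.7831 = 6.9993 pm

(Intermediate values are shown rounded; full precision is carried through to the final answer.)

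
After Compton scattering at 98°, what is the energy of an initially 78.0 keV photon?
66.4460 keV

First convert energy to wavelength:
λ = hc/E, with hc ≈ 1239.842 keV·pm (i.e. 1239.842 eV·nm)

For E = 78.0 keV = 78000 eV:
λ = 1239.842 keV·pm / 78.0 keV
λ = 15.8954 pm

Calculate the Compton shift:
Δλ = λ_C(1 - cos(98°)) = 2.4263 × 1.1392
Δλ = 2.7640 pm

Final wavelength:
λ' = 15.8954 + 2.7640 = 18.6594 pm

Final energy:
E' = hc/λ' = 1239.842 / 18.6594 = 66.4460 keV

(Intermediate values are shown rounded; full precision is carried through to the final answer.)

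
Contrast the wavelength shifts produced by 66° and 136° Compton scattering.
136° produces the larger shift by a factor of 2.898

Calculate both shifts using Δλ = λ_C(1 - cos θ):

For θ₁ = 66°:
Δλ₁ = 2.4263 × (1 - cos(66°))
Δλ₁ = 2.4263 × 0.5933
Δλ₁ = 1.4394 pm

For θ₂ = 136°:
Δλ₂ = 2.4263 × (1 - cos(136°))
Δλ₂ = 2.4263 × 1.7193
Δλ₂ = 4.1717 pm

The 136° angle produces the larger shift.
Ratio: 4.1717/1.4394 = 2.898

(Intermediate values are shown rounded; full precision is carried through to the final answer.)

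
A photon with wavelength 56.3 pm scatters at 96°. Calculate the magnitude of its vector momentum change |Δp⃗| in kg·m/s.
1.7099e-23 kg·m/s

Photon momentum magnitude is p = h/λ.

Initial momentum:
p₀ = h/λ = 6.6261e-34/5.6300e-11 = 1.1769e-23 kg·m/s

After scattering:
λ' = λ + Δλ = 56.3 + 2.6799 = 58.9799 pm
p' = h/λ' = 6.6261e-34/5.8980e-11 = 1.1234e-23 kg·m/s

Momentum is a vector; the scattered photon's direction makes angle θ = 96° with the incident direction. The magnitude of the vector change Δp⃗ = p⃗₀ − p⃗' is found from the law of cosines:
|Δp⃗|² = p₀² + p'² − 2p₀p'cos θ
|Δp⃗|² = (1.1769e-23)² + (1.1234e-23)² − 2·1.1769e-23·1.1234e-23·cos(96°)
|Δp⃗| = 1.7099e-23 kg·m/s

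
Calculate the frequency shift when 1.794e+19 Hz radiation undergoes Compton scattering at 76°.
1.779e+18 Hz (decrease)

Convert frequency to wavelength (c = 299792458 m/s):
λ₀ = c/f₀ = 299792458/1.794e+19 = 1.6710839e-11 m = 16.7108 pm

Calculate Compton shift:
Δλ = λ_C(1 - cos(76°)) = 1.8393 pm

Final wavelength:
λ' = λ₀ + Δλ = 16.7108 + 1.8393 = 18.5502 pm

Final frequency:
f' = c/λ' = 299792458/1.8550172e-11 = 1.6161169e+19 Hz

Frequency shift (decrease):
Δf = f₀ - f' = 1.794e+19 - 1.6161169e+19 = 1.779e+18 Hz

(Intermediate values are shown rounded; full precision is carried through to the final answer.)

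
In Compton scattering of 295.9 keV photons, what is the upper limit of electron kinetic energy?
158.7902 keV

Maximum energy transfer occurs at θ = 180° (backscattering).

Initial photon: E₀ = 295.9 keV → λ₀ = 4.1901 pm

Maximum Compton shift (at 180°):
Δλ_max = 2λ_C = 2 × 2.4263 = 4.8526 pm

Final wavelength:
λ' = 4.1901 + 4.8526 = 9.0427 pm

Minimum photon energy (maximum energy to electron):
E'_min = hc/λ' = 137.1098 keV

Maximum electron kinetic energy:
K_max = E₀ - E'_min = 295.9000 - 137.1098 = 158.7902 keV

(Intermediate values are shown rounded; full precision is carried through to the final answer.)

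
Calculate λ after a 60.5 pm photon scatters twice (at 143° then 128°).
68.7841 pm

Apply Compton shift twice:

First scattering at θ₁ = 143°:
Δλ₁ = λ_C(1 - cos(143°))
Δλ₁ = 2.4263 × 1.7986
Δλ₁ = 4.3640 pm

After first scattering:
λ₁ = 60.5 + 4.3640 = 64.8640 pm

Second scattering at θ₂ = 128°:
Δλ₂ = λ_C(1 - cos(128°))
Δλ₂ = 2.4263 × 1.6157
Δλ₂ = 3.9201 pm

Final wavelength:
λ₂ = 64.8640 + 3.9201 = 68.7841 pm

Total shift: Δλ_total = 4.3640 + 3.9201 = 8.2841 pm

(Intermediate values are shown rounded; full precision is carried through to the final answer.)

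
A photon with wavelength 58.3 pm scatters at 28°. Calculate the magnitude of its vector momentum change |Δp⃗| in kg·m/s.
5.4860e-24 kg·m/s

Photon momentum magnitude is p = h/λ.

Initial momentum:
p₀ = h/λ = 6.6261e-34/5.8300e-11 = 1.1365e-23 kg·m/s

After scattering:
λ' = λ + Δλ = 58.3 + 0.2840 = 58.5840 pm
p' = h/λ' = 6.6261e-34/5.8584e-11 = 1.1310e-23 kg·m/s

Momentum is a vector; the scattered photon's direction makes angle θ = 28° with the incident direction. The magnitude of the vector change Δp⃗ = p⃗₀ − p⃗' is found from the law of cosines:
|Δp⃗|² = p₀² + p'² − 2p₀p'cos θ
|Δp⃗|² = (1.1365e-23)² + (1.1310e-23)² − 2·1.1365e-23·1.1310e-23·cos(28°)
|Δp⃗| = 5.4860e-24 kg·m/s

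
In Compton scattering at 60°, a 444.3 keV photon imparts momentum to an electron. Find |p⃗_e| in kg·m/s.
2.1089e-22 kg·m/s

The electron is initially at rest, so by conservation of momentum:
p⃗_e = p⃗₀ − p⃗'  (incident photon momentum minus scattered photon momentum)

Photon momentum magnitudes (p = h/λ = E/c):
λ₀ = hc/E₀ = 2.7906 pm → p₀ = h/λ₀ = 2.3745e-22 kg·m/s
Δλ = λ_C(1 − cos 60°) = 1.2132 pm
λ' = 4.0037 pm → p' = h/λ' = 1.6550e-22 kg·m/s

The scattered photon makes angle θ = 60° with the incident direction, so by the law of cosines:
|p⃗_e|² = p₀² + p'² − 2p₀p'cos θ
|p⃗_e|² = (2.3745e-22)² + (1.6550e-22)² − 2·2.3745e-22·1.6550e-22·cos(60°)
|p⃗_e| = 2.1089e-22 kg·m/s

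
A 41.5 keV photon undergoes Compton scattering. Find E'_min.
35.7012 keV (at θ = 180°)

The scattered photon has minimum energy when its wavelength is maximum, i.e., when the Compton shift Δλ = λ_C(1 − cos θ) is maximum. This occurs at θ = 180° (backscattering), giving Δλ_max = 2λ_C = 4.8526 pm.

Initial wavelength: λ₀ = hc/E₀ = 29.8757 pm
Maximum final wavelength: λ'_max = λ₀ + 2λ_C = 29.8757 + 4.8526 = 34.7283 pm
Minimum final energy: E'_min = hc/λ'_max = 35.7012 keV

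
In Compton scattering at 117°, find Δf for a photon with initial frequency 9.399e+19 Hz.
4.936e+19 Hz (decrease)

Convert frequency to wavelength (c = 299792458 m/s):
λ₀ = c/f₀ = 299792458/9.399e+19 = 3.1896208e-12 m = 3.1896 pm

Calculate Compton shift:
Δλ = λ_C(1 - cos(117°)) = 3.5278 pm

Final wavelength:
λ' = λ₀ + Δλ = 3.1896 + 3.5278 = 6.7175 pm

Final frequency:
f' = c/λ' = 299792458/6.7174528e-12 = 4.4628889e+19 Hz

Frequency shift (decrease):
Δf = f₀ - f' = 9.399e+19 - 4.4628889e+19 = 4.936e+19 Hz

(Intermediate values are shown rounded; full precision is carried through to the final answer.)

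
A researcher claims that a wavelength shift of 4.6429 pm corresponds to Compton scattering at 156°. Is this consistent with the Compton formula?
Yes, consistent

Calculate the expected shift for θ = 156°:

Δλ_expected = λ_C(1 - cos(156°))
Δλ_expected = 2.4263 × (1 - cos(156°))
Δλ_expected = 2.4263 × 1.9135
Δλ_expected = 4.6429 pm

Given shift: 4.6429 pm
Expected shift: 4.6429 pm
Difference: 0.0000 pm

The values match. This is consistent with Compton scattering at the stated angle.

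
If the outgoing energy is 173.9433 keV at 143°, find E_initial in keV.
448.5999 keV

Convert final energy to wavelength (hc ≈ 1239.842 keV·pm):
λ' = hc/E' = 1239.842 / 173.9433 = 7.1279 pm

Calculate the Compton shift:
Δλ = λ_C(1 - cos(143°))
Δλ = 2.4263 × (1 - cos(143°))
Δλ = 4.3640 pm

Initial wavelength:
λ = λ' - Δλ = 7.1279 - 4.3640 = 2.7638 pm

Initial energy:
E = hc/λ = 1239.842 / 2.7638 = 448.5999 keV

(Intermediate values are shown rounded; full precision is carried through to the final answer.)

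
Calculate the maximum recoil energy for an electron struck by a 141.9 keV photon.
50.6684 keV

Maximum energy transfer occurs at θ = 180° (backscattering).

Initial photon: E₀ = 141.9 keV → λ₀ = 8.7374 pm

Maximum Compton shift (at 180°):
Δλ_max = 2λ_C = 2 × 2.4263 = 4.8526 pm

Final wavelength:
λ' = 8.7374 + 4.8526 = 13.5901 pm

Minimum photon energy (maximum energy to electron):
E'_min = hc/λ' = 91.2316 keV

Maximum electron kinetic energy:
K_max = E₀ - E'_min = 141.9000 - 91.2316 = 50.6684 keV

(Intermediate values are shown rounded; full precision is carried through to the final answer.)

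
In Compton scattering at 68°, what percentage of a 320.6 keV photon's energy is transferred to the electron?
0.2818 (or 28.18%)

Calculate initial and final photon energies:

Initial: E₀ = 320.6 keV → λ₀ = 3.8673 pm
Compton shift: Δλ = 1.5174 pm
Final wavelength: λ' = 5.3847 pm
Final energy: E' = 230.2547 keV

Fractional energy loss:
(E₀ - E')/E₀ = (320.6000 - 230.2547)/320.6000
= 90.3453/320.6000
= 0.2818
= 28.18%

(Intermediate values are shown rounded; full precision is carried through to the final answer.)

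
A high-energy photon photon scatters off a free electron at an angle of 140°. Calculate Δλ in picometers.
4.2850 pm

Using the Compton scattering formula:
Δλ = λ_C(1 - cos θ)

where λ_C = h/(m_e·c) ≈ 2.4263 pm is the Compton wavelength of an electron.

For θ = 140°:
cos(140°) = -0.7660
1 - cos(140°) = 1.7660

Δλ = 2.4263 × 1.7660
Δλ = 4.2850 pm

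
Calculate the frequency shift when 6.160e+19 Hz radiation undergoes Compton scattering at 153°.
2.989e+19 Hz (decrease)

Convert frequency to wavelength (c = 299792458 m/s):
λ₀ = c/f₀ = 299792458/6.160e+19 = 4.8667607e-12 m = 4.8668 pm

Calculate Compton shift:
Δλ = λ_C(1 - cos(153°)) = 4.5882 pm

Final wavelength:
λ' = λ₀ + Δλ = 4.8668 + 4.5882 = 9.4549 pm

Final frequency:
f' = c/λ' = 299792458/9.4549292e-12 = 3.1707531e+19 Hz

Frequency shift (decrease):
Δf = f₀ - f' = 6.160e+19 - 3.1707531e+19 = 2.989e+19 Hz

(Intermediate values are shown rounded; full precision is carried through to the final answer.)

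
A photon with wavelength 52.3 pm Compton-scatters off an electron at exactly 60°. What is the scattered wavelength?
53.5132 pm

Using the Compton formula: λ' = λ + λ_C(1 − cos θ)

For θ = 60°, cos θ = 1/2 (exact) = 0.5000, so:
1 − cos 60° = 1 − (1/2) = 0.5000

Δλ = λ_C × 0.5000 = 2.4263 × 0.5000 = 1.2132 pm

λ' = 52.3 + 1.2132 = 53.5132 pm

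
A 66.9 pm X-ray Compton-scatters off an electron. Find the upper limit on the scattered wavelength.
71.7526 pm (at θ = 180°)

The Compton shift is Δλ = λ_C(1 − cos θ).

Since cos θ ranges from −1 to 1, the factor (1 − cos θ) ranges from 0 to 2; the maximum shift occurs at θ = 180° (backscattering):
Δλ_max = 2λ_C = 2 × 2.4263 pm = 4.8526 pm

Maximum scattered wavelength:
λ'_max = λ₀ + Δλ_max = 66.9 + 4.8526 = 71.7526 pm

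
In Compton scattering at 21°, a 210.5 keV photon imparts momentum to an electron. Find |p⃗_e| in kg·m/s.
4.0563e-23 kg·m/s

The electron is initially at rest, so by conservation of momentum:
p⃗_e = p⃗₀ − p⃗'  (incident photon momentum minus scattered photon momentum)

Photon momentum magnitudes (p = h/λ = E/c):
λ₀ = hc/E₀ = 5.8900 pm → p₀ = h/λ₀ = 1.1250e-22 kg·m/s
Δλ = λ_C(1 − cos 21°) = 0.1612 pm
λ' = 6.0511 pm → p' = h/λ' = 1.0950e-22 kg·m/s

The scattered photon makes angle θ = 21° with the incident direction, so by the law of cosines:
|p⃗_e|² = p₀² + p'² − 2p₀p'cos θ
|p⃗_e|² = (1.1250e-22)² + (1.0950e-22)² − 2·1.1250e-22·1.0950e-22·cos(21°)
|p⃗_e| = 4.0563e-23 kg·m/s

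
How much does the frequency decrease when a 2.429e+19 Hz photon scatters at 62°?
2.294e+18 Hz (decrease)

Convert frequency to wavelength (c = 299792458 m/s):
λ₀ = c/f₀ = 299792458/2.429e+19 = 1.2342217e-11 m = 12.3422 pm

Calculate Compton shift:
Δλ = λ_C(1 - cos(62°)) = 1.2872 pm

Final wavelength:
λ' = λ₀ + Δλ = 12.3422 + 1.2872 = 13.6294 pm

Final frequency:
f' = c/λ' = 299792458/1.3629444e-11 = 2.1995942e+19 Hz

Frequency shift (decrease):
Δf = f₀ - f' = 2.429e+19 - 2.1995942e+19 = 2.294e+18 Hz

(Intermediate values are shown rounded; full precision is carried through to the final answer.)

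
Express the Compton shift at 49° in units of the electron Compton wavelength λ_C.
0.3439 λ_C

The Compton shift formula is:
Δλ = λ_C(1 - cos θ)

Dividing both sides by λ_C:
Δλ/λ_C = 1 - cos θ

For θ = 49°:
Δλ/λ_C = 1 - cos(49°)
Δλ/λ_C = 1 - 0.6561
Δλ/λ_C = 0.3439

This means the shift is 0.3439 × λ_C = 0.8345 pm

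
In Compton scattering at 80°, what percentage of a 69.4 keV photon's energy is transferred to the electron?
0.1009 (or 10.09%)

Calculate initial and final photon energies:

Initial: E₀ = 69.4 keV → λ₀ = 17.8652 pm
Compton shift: Δλ = 2.0050 pm
Final wavelength: λ' = 19.8701 pm
Final energy: E' = 62.3972 keV

Fractional energy loss:
(E₀ - E')/E₀ = (69.4000 - 62.3972)/69.4000
= 7.0028/69.4000
= 0.1009
= 10.09%

(Intermediate values are shown rounded; full precision is carried through to the final answer.)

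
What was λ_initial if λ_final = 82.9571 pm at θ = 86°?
80.7000 pm

From λ' = λ + Δλ, we have λ = λ' - Δλ

First calculate the Compton shift:
Δλ = λ_C(1 - cos θ)
Δλ = 2.4263 × (1 - cos(86°))
Δλ = 2.4263 × 0.9302
Δλ = 2.2571 pm

Initial wavelength:
λ = λ' - Δλ
λ = 82.9571 - 2.2571
λ = 80.7000 pm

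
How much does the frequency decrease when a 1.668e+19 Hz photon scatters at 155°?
3.414e+18 Hz (decrease)

Convert frequency to wavelength (c = 299792458 m/s):
λ₀ = c/f₀ = 299792458/1.668e+19 = 1.7973169e-11 m = 17.9732 pm

Calculate Compton shift:
Δλ = λ_C(1 - cos(155°)) = 4.6253 pm

Final wavelength:
λ' = λ₀ + Δλ = 17.9732 + 4.6253 = 22.5985 pm

Final frequency:
f' = c/λ' = 299792458/2.2598463e-11 = 1.3266055e+19 Hz

Frequency shift (decrease):
Δf = f₀ - f' = 1.668e+19 - 1.3266055e+19 = 3.414e+18 Hz

(Intermediate values are shown rounded; full precision is carried through to the final answer.)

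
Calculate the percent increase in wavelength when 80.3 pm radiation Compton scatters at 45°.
0.8850%

Calculate the Compton shift:
Δλ = λ_C(1 - cos(45°))
Δλ = 2.4263 × (1 - cos(45°))
Δλ = 2.4263 × 0.2929
Δλ = 0.7106 pm

Percentage change:
(Δλ/λ₀) × 100 = (0.7106/80.3) × 100
= 0.8850%

(Intermediate values are shown rounded; full precision is carried through to the final answer.)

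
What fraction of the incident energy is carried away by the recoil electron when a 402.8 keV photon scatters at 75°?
0.3688 (or 36.88%)

Calculate initial and final photon energies:

Initial: E₀ = 402.8 keV → λ₀ = 3.0781 pm
Compton shift: Δλ = 1.7983 pm
Final wavelength: λ' = 4.8764 pm
Final energy: E' = 254.2539 keV

Fractional energy loss:
(E₀ - E')/E₀ = (402.8000 - 254.2539)/402.8000
= 148.5461/402.8000
= 0.3688
= 36.88%

(Intermediate values are shown rounded; full precision is carried through to the final answer.)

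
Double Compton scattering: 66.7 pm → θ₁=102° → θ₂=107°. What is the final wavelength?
72.7665 pm

Apply Compton shift twice:

First scattering at θ₁ = 102°:
Δλ₁ = λ_C(1 - cos(102°))
Δλ₁ = 2.4263 × 1.2079
Δλ₁ = 2.9308 pm

After first scattering:
λ₁ = 66.7 + 2.9308 = 69.6308 pm

Second scattering at θ₂ = 107°:
Δλ₂ = λ_C(1 - cos(107°))
Δλ₂ = 2.4263 × 1.2924
Δλ₂ = 3.1357 pm

Final wavelength:
λ₂ = 69.6308 + 3.1357 = 72.7665 pm

Total shift: Δλ_total = 2.9308 + 3.1357 = 6.0665 pm

(Intermediate values are shown rounded; full precision is carried through to the final answer.)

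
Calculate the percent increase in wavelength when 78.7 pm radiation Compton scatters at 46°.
0.9414%

Calculate the Compton shift:
Δλ = λ_C(1 - cos(46°))
Δλ = 2.4263 × (1 - cos(46°))
Δλ = 2.4263 × 0.3053
Δλ = 0.7409 pm

Percentage change:
(Δλ/λ₀) × 100 = (0.7409/78.7) × 100
= 0.9414%

(Intermediate values are shown rounded; full precision is carried through to the final answer.)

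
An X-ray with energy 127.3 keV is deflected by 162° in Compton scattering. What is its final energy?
85.6635 keV

First convert energy to wavelength:
λ = hc/E, with hc ≈ 1239.842 keV·pm (i.e. 1239.842 eV·nm)

For E = 127.3 keV = 127300 eV:
λ = 1239.842 keV·pm / 127.3 keV
λ = 9.7395 pm

Calculate the Compton shift:
Δλ = λ_C(1 - cos(162°)) = 2.4263 × 1.9511
Δλ = 4.7339 pm

Final wavelength:
λ' = 9.7395 + 4.7339 = 14.4734 pm

Final energy:
E' = hc/λ' = 1239.842 / 14.4734 = 85.6635 keV

(Intermediate values are shown rounded; full precision is carried through to the final answer.)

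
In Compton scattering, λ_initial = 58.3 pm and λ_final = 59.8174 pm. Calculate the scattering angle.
68.00°

First find the wavelength shift:
Δλ = λ' - λ = 59.8174 - 58.3 = 1.5174 pm

Using Δλ = λ_C(1 - cos θ), with λ_C = h/(m_e·c) ≈ 2.42631024 pm:
cos θ = 1 - Δλ/λ_C
cos θ = 1 - 1.5174/2.42631024
cos θ = 0.374606

θ = arccos(0.374606)
θ = 68.00°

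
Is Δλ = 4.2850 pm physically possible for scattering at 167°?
No, inconsistent

Calculate the expected shift for θ = 167°:

Δλ_expected = λ_C(1 - cos(167°))
Δλ_expected = 2.4263 × (1 - cos(167°))
Δλ_expected = 2.4263 × 1.9744
Δλ_expected = 4.7904 pm

Given shift: 4.2850 pm
Expected shift: 4.7904 pm
Difference: 0.5055 pm

The values do not match. The given shift corresponds to θ ≈ 140.0°, not 167°.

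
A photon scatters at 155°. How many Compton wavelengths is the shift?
1.9063 λ_C

The Compton shift formula is:
Δλ = λ_C(1 - cos θ)

Dividing both sides by λ_C:
Δλ/λ_C = 1 - cos θ

For θ = 155°:
Δλ/λ_C = 1 - cos(155°)
Δλ/λ_C = 1 - -0.9063
Δλ/λ_C = 1.9063

This means the shift is 1.9063 × λ_C = 4.6253 pm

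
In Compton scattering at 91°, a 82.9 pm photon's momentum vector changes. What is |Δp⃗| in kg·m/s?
1.1238e-23 kg·m/s

Photon momentum magnitude is p = h/λ.

Initial momentum:
p₀ = h/λ = 6.6261e-34/8.2900e-11 = 7.9928e-24 kg·m/s

After scattering:
λ' = λ + Δλ = 82.9 + 2.4687 = 85.3687 pm
p' = h/λ' = 6.6261e-34/8.5369e-11 = 7.7617e-24 kg·m/s

Momentum is a vector; the scattered photon's direction makes angle θ = 91° with the incident direction. The magnitude of the vector change Δp⃗ = p⃗₀ − p⃗' is found from the law of cosines:
|Δp⃗|² = p₀² + p'² − 2p₀p'cos θ
|Δp⃗|² = (7.9928e-24)² + (7.7617e-24)² − 2·7.9928e-24·7.7617e-24·cos(91°)
|Δp⃗| = 1.1238e-23 kg·m/s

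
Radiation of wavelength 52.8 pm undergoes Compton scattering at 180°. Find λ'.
57.6526 pm

Using the Compton formula: λ' = λ + λ_C(1 − cos θ)

For θ = 180°, cos θ = -1 (exact) = -1.0000, so:
1 − cos 180° = 1 − (-1) = 2.0000

Δλ = λ_C × 2.0000 = 2.4263 × 2.0000 = 4.8526 pm

λ' = 52.8 + 4.8526 = 57.6526 pm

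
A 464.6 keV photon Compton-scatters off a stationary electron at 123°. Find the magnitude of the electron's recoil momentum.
3.1661e-22 kg·m/s

The electron is initially at rest, so by conservation of momentum:
p⃗_e = p⃗₀ − p⃗'  (incident photon momentum minus scattered photon momentum)

Photon momentum magnitudes (p = h/λ = E/c):
λ₀ = hc/E₀ = 2.6686 pm → p₀ = h/λ₀ = 2.4830e-22 kg·m/s
Δλ = λ_C(1 − cos 123°) = 3.7478 pm
λ' = 6.4164 pm → p' = h/λ' = 1.0327e-22 kg·m/s

The scattered photon makes angle θ = 123° with the incident direction, so by the law of cosines:
|p⃗_e|² = p₀² + p'² − 2p₀p'cos θ
|p⃗_e|² = (2.4830e-22)² + (1.0327e-22)² − 2·2.4830e-22·1.0327e-22·cos(123°)
|p⃗_e| = 3.1661e-22 kg·m/s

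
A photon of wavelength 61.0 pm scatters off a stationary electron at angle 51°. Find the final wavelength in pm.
61.8994 pm

Using the Compton scattering formula:
λ' = λ + Δλ = λ + λ_C(1 - cos θ)

Given:
- Initial wavelength λ = 61.0 pm
- Scattering angle θ = 51°
- Compton wavelength λ_C ≈ 2.4263 pm

Calculate the shift:
Δλ = 2.4263 × (1 - cos(51°))
Δλ = 2.4263 × 0.3707
Δλ = 0.8994 pm

Final wavelength:
λ' = 61.0 + 0.8994 = 61.8994 pm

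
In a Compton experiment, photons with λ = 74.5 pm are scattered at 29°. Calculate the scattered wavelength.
74.8042 pm

Using the Compton scattering formula:
λ' = λ + Δλ = λ + λ_C(1 - cos θ)

Given:
- Initial wavelength λ = 74.5 pm
- Scattering angle θ = 29°
- Compton wavelength λ_C ≈ 2.4263 pm

Calculate the shift:
Δλ = 2.4263 × (1 - cos(29°))
Δλ = 2.4263 × 0.1254
Δλ = 0.3042 pm

Final wavelength:
λ' = 74.5 + 0.3042 = 74.8042 pm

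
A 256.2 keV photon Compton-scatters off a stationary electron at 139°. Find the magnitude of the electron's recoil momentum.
1.9775e-22 kg·m/s

The electron is initially at rest, so by conservation of momentum:
p⃗_e = p⃗₀ − p⃗'  (incident photon momentum minus scattered photon momentum)

Photon momentum magnitudes (p = h/λ = E/c):
λ₀ = hc/E₀ = 4.8394 pm → p₀ = h/λ₀ = 1.3692e-22 kg·m/s
Δλ = λ_C(1 − cos 139°) = 4.2575 pm
λ' = 9.0968 pm → p' = h/λ' = 7.2839e-23 kg·m/s

The scattered photon makes angle θ = 139° with the incident direction, so by the law of cosines:
|p⃗_e|² = p₀² + p'² − 2p₀p'cos θ
|p⃗_e|² = (1.3692e-22)² + (7.2839e-23)² − 2·1.3692e-22·7.2839e-23·cos(139°)
|p⃗_e| = 1.9775e-22 kg·m/s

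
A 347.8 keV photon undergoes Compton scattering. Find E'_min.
147.2945 keV (at θ = 180°)

The scattered photon has minimum energy when its wavelength is maximum, i.e., when the Compton shift Δλ = λ_C(1 − cos θ) is maximum. This occurs at θ = 180° (backscattering), giving Δλ_max = 2λ_C = 4.8526 pm.

Initial wavelength: λ₀ = hc/E₀ = 3.5648 pm
Maximum final wavelength: λ'_max = λ₀ + 2λ_C = 3.5648 + 4.8526 = 8.4174 pm
Minimum final energy: E'_min = hc/λ'_max = 147.2945 keV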